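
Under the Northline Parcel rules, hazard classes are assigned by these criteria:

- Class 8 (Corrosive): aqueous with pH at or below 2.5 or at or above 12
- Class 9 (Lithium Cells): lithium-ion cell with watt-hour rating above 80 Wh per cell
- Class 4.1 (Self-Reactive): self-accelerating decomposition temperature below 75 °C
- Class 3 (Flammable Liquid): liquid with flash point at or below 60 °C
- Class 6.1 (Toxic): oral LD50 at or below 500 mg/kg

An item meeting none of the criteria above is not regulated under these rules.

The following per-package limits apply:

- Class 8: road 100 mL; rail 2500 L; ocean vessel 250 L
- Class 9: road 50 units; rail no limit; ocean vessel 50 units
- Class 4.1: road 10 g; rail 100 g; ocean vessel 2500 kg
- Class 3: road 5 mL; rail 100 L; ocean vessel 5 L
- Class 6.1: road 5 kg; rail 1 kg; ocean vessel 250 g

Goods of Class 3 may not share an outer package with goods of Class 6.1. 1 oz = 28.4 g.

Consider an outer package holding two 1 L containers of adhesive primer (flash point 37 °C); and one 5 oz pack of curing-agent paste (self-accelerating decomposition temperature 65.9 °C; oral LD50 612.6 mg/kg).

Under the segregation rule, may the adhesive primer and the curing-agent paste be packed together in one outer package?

Adhesive primer: flash point 37 °C ≤ 60 °C → Class 3 (Flammable Liquid).
The curing-agent paste has self-accelerating decomposition temperature 65.9 °C, which is < 75 °C, so it is Class 4.1 (Self-Reactive).
No segregation rule bars Class 3 with Class 4.1.

Yes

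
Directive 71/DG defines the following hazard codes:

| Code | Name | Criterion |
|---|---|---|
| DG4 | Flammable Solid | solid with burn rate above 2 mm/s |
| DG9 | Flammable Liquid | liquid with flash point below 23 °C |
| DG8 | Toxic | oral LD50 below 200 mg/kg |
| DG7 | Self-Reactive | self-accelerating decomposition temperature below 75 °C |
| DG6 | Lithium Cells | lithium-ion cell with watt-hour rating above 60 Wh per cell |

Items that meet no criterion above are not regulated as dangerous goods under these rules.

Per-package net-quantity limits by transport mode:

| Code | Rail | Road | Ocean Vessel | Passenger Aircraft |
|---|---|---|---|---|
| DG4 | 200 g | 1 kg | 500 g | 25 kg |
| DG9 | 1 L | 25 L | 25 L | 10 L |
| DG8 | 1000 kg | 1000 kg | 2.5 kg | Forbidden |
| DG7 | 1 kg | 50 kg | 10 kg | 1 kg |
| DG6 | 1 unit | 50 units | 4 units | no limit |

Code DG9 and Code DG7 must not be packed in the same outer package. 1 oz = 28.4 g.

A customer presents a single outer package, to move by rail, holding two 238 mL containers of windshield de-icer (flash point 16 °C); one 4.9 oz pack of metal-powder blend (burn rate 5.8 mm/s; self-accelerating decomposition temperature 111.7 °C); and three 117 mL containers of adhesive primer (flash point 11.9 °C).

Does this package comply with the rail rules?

Windshield de-icer: flash point 16 °C < 23 °C → Code DG9 (Flammable Liquid).
The metal-powder blend has burn rate 5.8 mm/s, which is > 2 mm/s, so it is Code DG4 (Flammable Solid).
With flash point 11.9 °C (< 23 °C), the adhesive primer falls in Code DG9.
Code DG9 net quantity: (two 238 mL containers = 476 mL) + (three 117 mL containers = 351 mL) = 827 mL.
That is within the Code DG9 rail limit of 1 L.
Code DG4 quantity: one 4.9 oz pack = 139.16 g.
139.16 g is within the rail limit of 200 g for Code DG4.
The segregation rule (Code DG9 with Code DG7) does not apply to Code DG9 with Code DG4.
Every hazard code is within its rail limit and no segregation rule is violated.

Yes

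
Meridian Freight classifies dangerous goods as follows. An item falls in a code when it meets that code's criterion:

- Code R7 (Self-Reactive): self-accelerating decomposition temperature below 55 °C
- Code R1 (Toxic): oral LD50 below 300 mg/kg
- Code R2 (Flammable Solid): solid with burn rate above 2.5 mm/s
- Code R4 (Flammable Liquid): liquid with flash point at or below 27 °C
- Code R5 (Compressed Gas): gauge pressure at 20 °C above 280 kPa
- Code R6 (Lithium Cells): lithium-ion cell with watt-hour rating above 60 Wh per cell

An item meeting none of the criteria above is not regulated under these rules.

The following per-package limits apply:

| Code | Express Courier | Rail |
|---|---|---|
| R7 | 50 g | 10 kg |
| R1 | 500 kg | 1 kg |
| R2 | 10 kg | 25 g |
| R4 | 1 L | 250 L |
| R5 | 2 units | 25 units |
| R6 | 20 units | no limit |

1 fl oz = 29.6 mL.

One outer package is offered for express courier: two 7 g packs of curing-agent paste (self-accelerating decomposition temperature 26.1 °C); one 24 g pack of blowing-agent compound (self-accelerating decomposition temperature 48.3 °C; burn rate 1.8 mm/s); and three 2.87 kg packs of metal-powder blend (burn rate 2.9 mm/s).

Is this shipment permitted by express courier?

Curing-agent paste: self-accelerating decomposition temperature 26.1 °C < 55 °C → Code R7 (Self-Reactive).
Blowing-agent compound: self-accelerating decomposition temperature 48.3 °C < 55 °C → Code R7 (Self-Reactive).
Burn rate 2.9 mm/s meets the Code R2 criterion (Flammable Solid), so the metal-powder blend is Code R2.
Total Code R7: (two 7 g packs = 14 g) + 24 g = 38 g.
38 g is within the express courier limit of 50 g for Code R7.
Code R2 quantity: three 2.87 kg packs = 8.61 kg.
8.61 kg ≤ 10 kg (express courier limit, Code R2) — within limit.
Every hazard code is within its express courier limit and no segregation rule is violated.

Yes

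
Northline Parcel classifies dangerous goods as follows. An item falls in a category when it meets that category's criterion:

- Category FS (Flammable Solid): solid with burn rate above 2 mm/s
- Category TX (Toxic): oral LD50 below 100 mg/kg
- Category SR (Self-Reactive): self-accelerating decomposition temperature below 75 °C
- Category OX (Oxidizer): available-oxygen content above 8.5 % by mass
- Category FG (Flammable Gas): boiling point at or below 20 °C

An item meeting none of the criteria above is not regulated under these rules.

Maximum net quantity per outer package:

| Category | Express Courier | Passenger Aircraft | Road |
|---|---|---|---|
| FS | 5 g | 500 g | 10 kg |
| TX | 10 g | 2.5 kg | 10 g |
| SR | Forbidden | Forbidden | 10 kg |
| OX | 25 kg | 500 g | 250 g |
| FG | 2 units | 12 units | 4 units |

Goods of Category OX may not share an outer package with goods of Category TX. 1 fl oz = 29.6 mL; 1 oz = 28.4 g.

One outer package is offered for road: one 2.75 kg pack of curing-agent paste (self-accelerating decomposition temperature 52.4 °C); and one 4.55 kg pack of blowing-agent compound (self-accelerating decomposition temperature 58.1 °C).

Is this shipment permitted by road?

With self-accelerating decomposition temperature 52.4 °C (< 75 °C), the curing-agent paste falls in Category SR.
With self-accelerating decomposition temperature 58.1 °C (< 75 °C), the blowing-agent compound falls in Category SR.
Category SR net quantity: 2.75 kg + 4.55 kg = 7.3 kg.
7.3 kg ≤ 10 kg (road limit, Category SR) — within limit.

Yes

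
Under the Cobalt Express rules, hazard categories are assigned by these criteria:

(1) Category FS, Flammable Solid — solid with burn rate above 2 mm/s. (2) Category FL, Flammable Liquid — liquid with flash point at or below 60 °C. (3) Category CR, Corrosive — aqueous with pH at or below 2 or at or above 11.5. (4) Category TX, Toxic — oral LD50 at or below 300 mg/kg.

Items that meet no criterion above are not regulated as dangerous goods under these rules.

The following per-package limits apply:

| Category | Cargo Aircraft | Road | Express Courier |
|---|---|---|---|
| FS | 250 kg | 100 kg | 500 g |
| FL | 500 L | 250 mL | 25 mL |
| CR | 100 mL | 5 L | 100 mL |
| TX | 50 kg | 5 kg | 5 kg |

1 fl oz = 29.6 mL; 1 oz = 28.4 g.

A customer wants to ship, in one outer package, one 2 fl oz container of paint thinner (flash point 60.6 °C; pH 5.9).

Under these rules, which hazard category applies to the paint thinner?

flash point 60.6 °C is not below 60 °C, so Category FL does not apply.
pH 5.9 is between 2 and 11.5, so Category CR does not apply.
No criterion is met, so the item is not regulated.

Not regulated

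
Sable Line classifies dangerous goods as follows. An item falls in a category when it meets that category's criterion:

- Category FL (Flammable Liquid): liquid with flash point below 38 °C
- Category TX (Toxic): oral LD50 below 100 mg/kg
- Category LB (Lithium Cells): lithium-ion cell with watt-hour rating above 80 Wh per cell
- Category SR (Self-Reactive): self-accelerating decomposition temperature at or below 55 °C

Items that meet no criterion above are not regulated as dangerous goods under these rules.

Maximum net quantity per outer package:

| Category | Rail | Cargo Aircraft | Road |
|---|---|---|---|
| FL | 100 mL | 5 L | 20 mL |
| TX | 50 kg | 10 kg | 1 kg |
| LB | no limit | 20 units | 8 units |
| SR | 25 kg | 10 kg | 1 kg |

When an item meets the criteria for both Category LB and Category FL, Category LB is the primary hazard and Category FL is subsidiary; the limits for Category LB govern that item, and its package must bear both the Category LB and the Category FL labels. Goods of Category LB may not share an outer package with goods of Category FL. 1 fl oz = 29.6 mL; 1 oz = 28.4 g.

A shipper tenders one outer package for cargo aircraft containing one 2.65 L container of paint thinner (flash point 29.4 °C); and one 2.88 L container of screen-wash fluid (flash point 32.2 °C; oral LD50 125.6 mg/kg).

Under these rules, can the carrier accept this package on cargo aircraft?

No

The paint thinner has flash point 29.4 °C, which is < 38 °C, so it is Category FL (Flammable Liquid).
Screen-wash fluid: flash point 32.2 °C < 38 °C → Category FL (Flammable Liquid).
Total Category FL: 2.65 L + 2.88 L = 5.53 L.
5.53 L > 5 L (cargo aircraft limit, Category FL) — over the limit.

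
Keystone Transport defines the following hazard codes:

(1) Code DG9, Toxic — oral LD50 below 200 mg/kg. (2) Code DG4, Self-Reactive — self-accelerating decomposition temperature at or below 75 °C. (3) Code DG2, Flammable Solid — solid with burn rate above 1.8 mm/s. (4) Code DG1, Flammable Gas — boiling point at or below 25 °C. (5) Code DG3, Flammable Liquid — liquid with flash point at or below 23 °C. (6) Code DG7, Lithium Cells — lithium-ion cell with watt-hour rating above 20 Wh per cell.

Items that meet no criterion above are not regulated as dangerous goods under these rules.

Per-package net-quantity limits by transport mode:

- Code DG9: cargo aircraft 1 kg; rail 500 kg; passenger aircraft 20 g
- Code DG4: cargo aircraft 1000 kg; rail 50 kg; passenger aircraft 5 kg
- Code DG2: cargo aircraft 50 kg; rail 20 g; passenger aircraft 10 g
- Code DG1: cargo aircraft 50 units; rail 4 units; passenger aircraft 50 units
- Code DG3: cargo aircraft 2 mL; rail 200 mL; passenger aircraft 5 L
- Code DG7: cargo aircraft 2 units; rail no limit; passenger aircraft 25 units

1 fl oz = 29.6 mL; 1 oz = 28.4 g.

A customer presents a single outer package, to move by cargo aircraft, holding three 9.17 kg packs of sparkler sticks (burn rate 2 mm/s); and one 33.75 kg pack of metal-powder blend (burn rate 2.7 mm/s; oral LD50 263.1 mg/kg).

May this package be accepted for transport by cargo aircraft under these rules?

Burn rate 2 mm/s meets the Code DG2 criterion (Flammable Solid), so the sparkler sticks are Code DG2.
Burn rate 2.7 mm/s meets the Code DG2 criterion (Flammable Solid), so the metal-powder blend is Code DG2.
Total Code DG2: (three 9.17 kg packs = 27.51 kg) + 33.75 kg = 61.26 kg.
61.26 kg exceeds the cargo aircraft limit of 50 kg for Code DG2.

No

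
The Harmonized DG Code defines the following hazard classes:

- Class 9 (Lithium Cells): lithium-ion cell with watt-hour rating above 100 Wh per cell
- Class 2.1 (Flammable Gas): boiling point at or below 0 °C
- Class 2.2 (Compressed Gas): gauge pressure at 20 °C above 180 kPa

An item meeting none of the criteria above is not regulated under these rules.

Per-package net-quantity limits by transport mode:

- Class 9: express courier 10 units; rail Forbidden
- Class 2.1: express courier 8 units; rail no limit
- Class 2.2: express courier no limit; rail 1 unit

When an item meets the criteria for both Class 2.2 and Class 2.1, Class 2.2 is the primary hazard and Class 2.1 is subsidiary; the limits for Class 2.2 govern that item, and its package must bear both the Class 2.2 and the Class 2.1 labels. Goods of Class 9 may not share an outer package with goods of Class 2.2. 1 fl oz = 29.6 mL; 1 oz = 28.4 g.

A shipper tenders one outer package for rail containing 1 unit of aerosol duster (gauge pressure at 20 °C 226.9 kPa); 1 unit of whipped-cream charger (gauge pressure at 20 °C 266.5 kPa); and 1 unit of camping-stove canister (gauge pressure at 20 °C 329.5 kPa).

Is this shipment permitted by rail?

No

The aerosol duster has gauge pressure at 20 °C 226.9 kPa, which is > 180 kPa, so it is Class 2.2 (Compressed Gas).
The whipped-cream charger has gauge pressure at 20 °C 266.5 kPa, which is > 180 kPa, so it is Class 2.2 (Compressed Gas).
The camping-stove canister has gauge pressure at 20 °C 329.5 kPa, which is > 180 kPa, so it is Class 2.2 (Compressed Gas).
Total Class 2.2: 1 unit + 1 unit + 1 unit = 3 units.
3 units exceeds the rail limit of 1 unit for Class 2.2.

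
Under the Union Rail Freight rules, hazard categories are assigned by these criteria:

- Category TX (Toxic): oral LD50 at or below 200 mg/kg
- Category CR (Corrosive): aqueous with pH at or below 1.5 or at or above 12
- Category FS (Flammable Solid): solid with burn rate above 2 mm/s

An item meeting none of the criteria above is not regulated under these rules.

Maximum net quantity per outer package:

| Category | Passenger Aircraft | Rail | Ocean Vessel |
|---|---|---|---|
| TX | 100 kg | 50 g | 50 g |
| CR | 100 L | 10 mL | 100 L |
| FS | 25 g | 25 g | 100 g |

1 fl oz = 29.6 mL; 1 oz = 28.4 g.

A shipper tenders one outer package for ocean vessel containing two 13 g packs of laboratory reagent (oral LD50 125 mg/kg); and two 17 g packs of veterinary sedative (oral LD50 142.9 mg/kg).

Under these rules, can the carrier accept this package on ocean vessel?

No

The laboratory reagent has oral LD50 125 mg/kg, which is ≤ 200 mg/kg, so it is Category TX (Toxic).
Oral LD50 142.9 mg/kg meets the Category TX criterion (Toxic), so the veterinary sedative is Category TX.
Category TX net quantity: (two 13 g packs = 26 g) + (two 17 g packs = 34 g) = 60 g.
60 g > 50 g (ocean vessel limit, Category TX) — over the limit.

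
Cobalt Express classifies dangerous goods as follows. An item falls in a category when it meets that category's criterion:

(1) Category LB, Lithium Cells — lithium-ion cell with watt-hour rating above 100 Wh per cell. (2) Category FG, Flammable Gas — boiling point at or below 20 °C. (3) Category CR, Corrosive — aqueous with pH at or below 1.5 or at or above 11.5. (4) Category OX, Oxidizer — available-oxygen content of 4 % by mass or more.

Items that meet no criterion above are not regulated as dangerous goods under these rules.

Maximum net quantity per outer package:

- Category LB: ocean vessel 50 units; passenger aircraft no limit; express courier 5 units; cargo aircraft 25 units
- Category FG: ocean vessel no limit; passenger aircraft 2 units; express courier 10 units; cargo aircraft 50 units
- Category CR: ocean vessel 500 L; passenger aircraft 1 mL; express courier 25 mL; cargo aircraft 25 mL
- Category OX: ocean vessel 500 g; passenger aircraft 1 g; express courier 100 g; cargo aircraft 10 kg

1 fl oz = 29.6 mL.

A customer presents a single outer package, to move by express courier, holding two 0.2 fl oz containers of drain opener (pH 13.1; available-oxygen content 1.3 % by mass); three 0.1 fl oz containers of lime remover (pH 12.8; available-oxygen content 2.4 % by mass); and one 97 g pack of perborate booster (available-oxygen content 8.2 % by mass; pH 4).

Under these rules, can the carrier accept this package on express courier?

With pH 13.1 (≥ 11.5), the drain opener falls in Category CR.
The lime remover has pH 12.8, which is ≥ 11.5, so it is Category CR (Corrosive).
The perborate booster has available-oxygen content 8.2 % by mass, which is ≥ 4 % by mass, so it is Category OX (Oxidizer).
Category CR net quantity: (two 0.2 fl oz containers = 11.84 mL) + (three 0.1 fl oz containers = 8.88 mL) = 20.72 mL.
20.72 mL is within the express courier limit of 25 mL for Category CR.
Category OX quantity: 97 g.
97 g ≤ 100 g (express courier limit, Category OX) — within limit.
Every hazard category is within its express courier limit and no segregation rule is violated.

Yes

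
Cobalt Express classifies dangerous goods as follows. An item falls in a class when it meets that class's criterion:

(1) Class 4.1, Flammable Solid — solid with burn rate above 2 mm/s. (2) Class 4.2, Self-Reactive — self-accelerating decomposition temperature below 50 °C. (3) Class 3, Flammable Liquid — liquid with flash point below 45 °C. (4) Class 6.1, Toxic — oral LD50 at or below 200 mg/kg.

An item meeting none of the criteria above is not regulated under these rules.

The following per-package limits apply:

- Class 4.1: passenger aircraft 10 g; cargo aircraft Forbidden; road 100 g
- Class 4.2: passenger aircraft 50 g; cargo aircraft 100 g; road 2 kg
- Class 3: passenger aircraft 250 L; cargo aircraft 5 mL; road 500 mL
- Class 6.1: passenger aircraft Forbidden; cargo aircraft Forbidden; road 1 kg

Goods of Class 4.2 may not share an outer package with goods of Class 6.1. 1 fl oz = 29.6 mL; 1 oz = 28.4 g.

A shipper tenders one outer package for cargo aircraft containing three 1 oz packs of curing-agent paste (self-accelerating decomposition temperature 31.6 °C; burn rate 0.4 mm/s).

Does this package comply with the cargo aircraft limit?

Yes

The curing-agent paste has self-accelerating decomposition temperature 31.6 °C, which is < 50 °C, so it is Class 4.2 (Self-Reactive).
Class 4.2 quantity: three 1 oz packs = 85.2 g.
85.2 g ≤ 100 g (cargo aircraft limit, Class 4.2) — within limit.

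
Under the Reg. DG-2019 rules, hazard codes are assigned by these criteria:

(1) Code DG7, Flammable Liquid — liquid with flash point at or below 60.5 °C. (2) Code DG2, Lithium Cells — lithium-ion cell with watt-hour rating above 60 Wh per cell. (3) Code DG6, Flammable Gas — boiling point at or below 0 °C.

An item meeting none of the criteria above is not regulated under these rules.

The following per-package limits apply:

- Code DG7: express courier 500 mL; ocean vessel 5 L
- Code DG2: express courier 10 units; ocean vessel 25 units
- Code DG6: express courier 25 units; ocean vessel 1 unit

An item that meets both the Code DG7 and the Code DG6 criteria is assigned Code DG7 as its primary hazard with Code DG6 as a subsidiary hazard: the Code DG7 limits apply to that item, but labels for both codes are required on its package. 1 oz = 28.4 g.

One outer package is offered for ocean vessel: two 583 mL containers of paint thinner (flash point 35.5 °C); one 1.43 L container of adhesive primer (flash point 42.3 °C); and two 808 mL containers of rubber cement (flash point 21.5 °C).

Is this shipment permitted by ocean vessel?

Paint thinner: flash point 35.5 °C ≤ 60.5 °C → Code DG7 (Flammable Liquid).
The adhesive primer has flash point 42.3 °C, which is ≤ 60.5 °C, so it is Code DG7 (Flammable Liquid).
Rubber cement: flash point 21.5 °C ≤ 60.5 °C → Code DG7 (Flammable Liquid).
Total Code DG7: (two 583 mL containers = 1.166 L) + 1.43 L + (two 808 mL containers = 1.616 L) = 4.212 L.
4.212 L is within the ocean vessel limit of 5 L for Code DG7.

Yes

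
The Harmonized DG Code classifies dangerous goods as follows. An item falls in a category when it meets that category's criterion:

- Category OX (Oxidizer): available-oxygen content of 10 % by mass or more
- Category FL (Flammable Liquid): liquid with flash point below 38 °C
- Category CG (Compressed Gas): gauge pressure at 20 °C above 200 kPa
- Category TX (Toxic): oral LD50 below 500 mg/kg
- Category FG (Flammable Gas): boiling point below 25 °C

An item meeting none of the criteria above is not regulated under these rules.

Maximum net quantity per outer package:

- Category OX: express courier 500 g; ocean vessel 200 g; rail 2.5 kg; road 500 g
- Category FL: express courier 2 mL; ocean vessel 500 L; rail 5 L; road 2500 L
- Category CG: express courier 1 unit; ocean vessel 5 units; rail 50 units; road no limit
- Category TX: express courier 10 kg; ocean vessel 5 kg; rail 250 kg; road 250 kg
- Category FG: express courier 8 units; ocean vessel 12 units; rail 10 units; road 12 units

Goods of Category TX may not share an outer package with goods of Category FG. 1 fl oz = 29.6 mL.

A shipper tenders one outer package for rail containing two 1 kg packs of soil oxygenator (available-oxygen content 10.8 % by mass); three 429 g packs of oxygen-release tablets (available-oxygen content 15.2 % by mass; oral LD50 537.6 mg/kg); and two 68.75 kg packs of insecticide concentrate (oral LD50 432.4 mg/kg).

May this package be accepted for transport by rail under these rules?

No

Available-oxygen content 10.8 % by mass meets the Category OX criterion (Oxidizer), so the soil oxygenator is Category OX.
The oxygen-release tablets have available-oxygen content 15.2 % by mass, which is ≥ 10 % by mass, so they are Category OX (Oxidizer).
With oral LD50 432.4 mg/kg (< 500 mg/kg), the insecticide concentrate falls in Category TX.
Total Category OX: (two 1 kg packs = 2 kg) + (three 429 g packs = 1.287 kg) = 3.287 kg.
That exceeds the Category OX rail limit of 2.5 kg.
Category TX quantity: two 68.75 kg packs = 137.5 kg.
That is within the Category TX rail limit of 250 kg.
The segregation rule (Category TX with Category FG) does not apply to Category OX with Category TX.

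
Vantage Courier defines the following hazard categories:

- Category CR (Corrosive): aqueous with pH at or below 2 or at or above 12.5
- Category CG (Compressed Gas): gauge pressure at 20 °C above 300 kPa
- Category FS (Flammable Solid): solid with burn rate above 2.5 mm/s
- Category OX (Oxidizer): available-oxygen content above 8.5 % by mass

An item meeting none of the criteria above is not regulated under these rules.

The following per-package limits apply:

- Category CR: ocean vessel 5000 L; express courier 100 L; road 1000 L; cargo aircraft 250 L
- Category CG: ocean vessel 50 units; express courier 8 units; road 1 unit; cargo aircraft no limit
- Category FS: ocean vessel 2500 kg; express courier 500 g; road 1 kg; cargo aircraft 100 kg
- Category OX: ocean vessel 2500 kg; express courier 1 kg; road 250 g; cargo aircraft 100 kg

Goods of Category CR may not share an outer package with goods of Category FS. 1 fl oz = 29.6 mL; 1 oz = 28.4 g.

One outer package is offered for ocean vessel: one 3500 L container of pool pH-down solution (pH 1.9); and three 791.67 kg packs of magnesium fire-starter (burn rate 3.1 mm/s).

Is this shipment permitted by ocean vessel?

No

With pH 1.9 (≤ 2), the pool pH-down solution falls in Category CR.
Magnesium fire-starter: burn rate 3.1 mm/s > 2.5 mm/s → Category FS (Flammable Solid).
Category CR quantity: 3500 L.
That is within the Category CR ocean vessel limit of 5000 L.
Category FS quantity: three 791.67 kg packs = 2375.01 kg.
2375.01 kg ≤ 2500 kg (ocean vessel limit, Category FS) — within limit.
Category CR and Category FS may not share an outer package.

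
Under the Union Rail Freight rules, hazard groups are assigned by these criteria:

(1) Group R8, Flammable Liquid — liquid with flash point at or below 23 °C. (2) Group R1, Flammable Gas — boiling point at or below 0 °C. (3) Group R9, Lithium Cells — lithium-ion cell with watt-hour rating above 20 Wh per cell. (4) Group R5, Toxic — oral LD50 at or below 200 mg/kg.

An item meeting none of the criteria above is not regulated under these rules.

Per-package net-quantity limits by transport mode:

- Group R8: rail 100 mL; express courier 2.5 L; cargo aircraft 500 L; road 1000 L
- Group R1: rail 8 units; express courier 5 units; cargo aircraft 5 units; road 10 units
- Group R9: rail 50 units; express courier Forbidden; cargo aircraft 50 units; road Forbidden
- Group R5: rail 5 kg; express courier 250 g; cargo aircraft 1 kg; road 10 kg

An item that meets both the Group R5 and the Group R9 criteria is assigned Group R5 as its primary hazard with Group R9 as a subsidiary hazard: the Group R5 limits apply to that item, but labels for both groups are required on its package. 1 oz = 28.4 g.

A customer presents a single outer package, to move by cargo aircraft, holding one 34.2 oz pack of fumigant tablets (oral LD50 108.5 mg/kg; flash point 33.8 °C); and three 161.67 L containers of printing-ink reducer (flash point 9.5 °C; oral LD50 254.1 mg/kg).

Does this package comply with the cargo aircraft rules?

Yes

Oral LD50 108.5 mg/kg meets the Group R5 criterion (Toxic), so the fumigant tablets are Group R5.
Printing-ink reducer: flash point 9.5 °C ≤ 23 °C → Group R8 (Flammable Liquid).
Group R5 quantity: one 34.2 oz pack = 971.28 g.
971.28 g ≤ 1 kg (cargo aircraft limit, Group R5) — within limit.
Group R8 quantity: three 161.67 L containers = 485.01 L.
485.01 L is within the cargo aircraft limit of 500 L for Group R8.
Every hazard group is within its cargo aircraft limit and no segregation rule is violated.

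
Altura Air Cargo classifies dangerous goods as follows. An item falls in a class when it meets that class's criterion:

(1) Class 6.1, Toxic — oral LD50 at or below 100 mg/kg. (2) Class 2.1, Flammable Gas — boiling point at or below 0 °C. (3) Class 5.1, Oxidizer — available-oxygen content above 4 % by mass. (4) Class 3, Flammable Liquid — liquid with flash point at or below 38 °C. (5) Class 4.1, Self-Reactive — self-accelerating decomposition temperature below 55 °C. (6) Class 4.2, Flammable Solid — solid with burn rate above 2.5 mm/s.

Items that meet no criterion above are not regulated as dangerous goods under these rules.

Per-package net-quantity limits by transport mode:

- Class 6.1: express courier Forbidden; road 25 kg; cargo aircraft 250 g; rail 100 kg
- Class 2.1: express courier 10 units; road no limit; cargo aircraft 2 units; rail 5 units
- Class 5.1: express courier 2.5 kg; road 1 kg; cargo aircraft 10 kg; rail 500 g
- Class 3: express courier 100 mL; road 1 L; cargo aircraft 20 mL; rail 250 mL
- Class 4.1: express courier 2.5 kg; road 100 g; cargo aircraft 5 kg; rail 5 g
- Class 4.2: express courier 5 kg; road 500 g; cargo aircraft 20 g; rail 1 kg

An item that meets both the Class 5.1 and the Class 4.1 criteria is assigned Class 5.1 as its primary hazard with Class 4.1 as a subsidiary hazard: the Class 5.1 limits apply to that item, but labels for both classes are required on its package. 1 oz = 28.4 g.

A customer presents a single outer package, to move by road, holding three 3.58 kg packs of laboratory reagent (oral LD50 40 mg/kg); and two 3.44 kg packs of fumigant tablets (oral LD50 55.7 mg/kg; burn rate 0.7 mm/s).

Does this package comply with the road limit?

Yes

Laboratory reagent: oral LD50 40 mg/kg ≤ 100 mg/kg → Class 6.1 (Toxic).
With oral LD50 55.7 mg/kg (≤ 100 mg/kg), the fumigant tablets fall in Class 6.1.
Total Class 6.1: (three 3.58 kg packs = 10.74 kg) + (two 3.44 kg packs = 6.88 kg) = 17.62 kg.
17.62 kg is within the road limit of 25 kg for Class 6.1.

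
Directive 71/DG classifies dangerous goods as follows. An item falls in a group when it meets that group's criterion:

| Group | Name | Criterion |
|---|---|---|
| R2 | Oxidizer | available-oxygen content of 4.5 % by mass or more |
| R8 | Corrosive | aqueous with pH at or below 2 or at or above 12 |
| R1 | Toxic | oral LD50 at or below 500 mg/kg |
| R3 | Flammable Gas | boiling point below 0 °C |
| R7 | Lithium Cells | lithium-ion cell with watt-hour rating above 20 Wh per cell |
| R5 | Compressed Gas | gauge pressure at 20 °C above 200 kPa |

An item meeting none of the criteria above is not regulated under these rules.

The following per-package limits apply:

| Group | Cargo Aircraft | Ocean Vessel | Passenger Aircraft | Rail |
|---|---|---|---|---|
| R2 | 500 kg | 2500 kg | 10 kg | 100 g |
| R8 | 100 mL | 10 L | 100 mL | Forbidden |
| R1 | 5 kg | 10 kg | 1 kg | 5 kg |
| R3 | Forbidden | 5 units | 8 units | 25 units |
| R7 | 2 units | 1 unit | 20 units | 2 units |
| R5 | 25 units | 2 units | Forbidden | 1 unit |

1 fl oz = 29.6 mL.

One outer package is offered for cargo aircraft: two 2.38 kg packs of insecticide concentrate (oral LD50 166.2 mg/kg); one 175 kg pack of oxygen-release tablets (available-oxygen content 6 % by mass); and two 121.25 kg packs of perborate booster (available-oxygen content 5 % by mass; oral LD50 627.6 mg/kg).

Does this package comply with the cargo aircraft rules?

Insecticide concentrate: oral LD50 166.2 mg/kg ≤ 500 mg/kg → Group R1 (Toxic).
The oxygen-release tablets have available-oxygen content 6 % by mass, which is ≥ 4.5 % by mass, so they are Group R2 (Oxidizer).
With available-oxygen content 5 % by mass (≥ 4.5 % by mass), the perborate booster falls in Group R2.
Total Group R2: 175 kg + (two 121.25 kg packs = 242.5 kg) = 417.5 kg.
That is within the Group R2 cargo aircraft limit of 500 kg.
Group R1 quantity: two 2.38 kg packs = 4.76 kg.
4.76 kg ≤ 5 kg (cargo aircraft limit, Group R1) — within limit.
Every hazard group is within its cargo aircraft limit and no segregation rule is violated.

Yes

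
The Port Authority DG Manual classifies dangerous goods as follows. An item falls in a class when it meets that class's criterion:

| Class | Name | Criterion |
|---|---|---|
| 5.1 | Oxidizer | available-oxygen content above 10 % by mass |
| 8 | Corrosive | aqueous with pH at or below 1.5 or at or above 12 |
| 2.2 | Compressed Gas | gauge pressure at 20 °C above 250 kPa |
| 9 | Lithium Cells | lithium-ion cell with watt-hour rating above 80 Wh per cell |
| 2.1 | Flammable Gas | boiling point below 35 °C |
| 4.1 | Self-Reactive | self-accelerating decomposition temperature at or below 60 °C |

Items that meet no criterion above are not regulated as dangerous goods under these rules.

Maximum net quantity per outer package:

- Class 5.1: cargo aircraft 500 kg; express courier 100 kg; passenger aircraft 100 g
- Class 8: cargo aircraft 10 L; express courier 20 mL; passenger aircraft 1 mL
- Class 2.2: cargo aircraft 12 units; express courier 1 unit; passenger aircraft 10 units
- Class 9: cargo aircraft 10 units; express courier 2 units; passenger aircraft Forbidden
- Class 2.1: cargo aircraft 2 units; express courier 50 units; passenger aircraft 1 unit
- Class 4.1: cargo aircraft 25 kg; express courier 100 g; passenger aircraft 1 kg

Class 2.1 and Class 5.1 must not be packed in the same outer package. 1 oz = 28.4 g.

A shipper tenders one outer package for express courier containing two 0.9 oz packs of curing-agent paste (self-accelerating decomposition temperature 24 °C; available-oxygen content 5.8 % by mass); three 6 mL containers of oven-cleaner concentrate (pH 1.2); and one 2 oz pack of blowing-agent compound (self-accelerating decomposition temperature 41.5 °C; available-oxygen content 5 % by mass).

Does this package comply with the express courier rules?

No

The curing-agent paste has self-accelerating decomposition temperature 24 °C, which is ≤ 60 °C, so it is Class 4.1 (Self-Reactive).
With pH 1.2 (≤ 1.5), the oven-cleaner concentrate falls in Class 8.
Blowing-agent compound: self-accelerating decomposition temperature 41.5 °C ≤ 60 °C → Class 4.1 (Self-Reactive).
Class 4.1 net quantity: (two 0.9 oz packs = 51.12 g) + (one 2 oz pack = 56.8 g) = 107.92 g.
107.92 g exceeds the express courier limit of 100 g for Class 4.1.
Class 8 quantity: three 6 mL containers = 18 mL.
18 mL is within the express courier limit of 20 mL for Class 8.
The segregation rule (Class 2.1 with Class 5.1) does not apply to Class 4.1 with Class 8.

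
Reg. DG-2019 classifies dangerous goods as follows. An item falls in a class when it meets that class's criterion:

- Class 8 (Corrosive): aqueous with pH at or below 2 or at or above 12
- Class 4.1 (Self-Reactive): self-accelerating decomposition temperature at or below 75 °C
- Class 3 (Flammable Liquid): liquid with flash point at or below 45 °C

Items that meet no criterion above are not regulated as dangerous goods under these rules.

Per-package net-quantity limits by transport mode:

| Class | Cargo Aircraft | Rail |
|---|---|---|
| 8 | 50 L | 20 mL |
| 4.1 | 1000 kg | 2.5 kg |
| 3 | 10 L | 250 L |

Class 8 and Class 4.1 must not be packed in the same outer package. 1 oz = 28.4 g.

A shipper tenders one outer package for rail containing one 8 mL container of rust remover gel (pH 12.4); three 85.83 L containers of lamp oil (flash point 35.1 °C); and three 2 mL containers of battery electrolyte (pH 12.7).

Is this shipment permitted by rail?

With pH 12.4 (≥ 12), the rust remover gel falls in Class 8.
The lamp oil has flash point 35.1 °C, which is ≤ 45 °C, so it is Class 3 (Flammable Liquid).
Battery electrolyte: pH 12.7 ≥ 12 → Class 8 (Corrosive).
Total Class 8: 8 mL + (three 2 mL containers = 6 mL) = 14 mL.
14 mL is within the rail limit of 20 mL for Class 8.
Class 3 quantity: three 85.83 L containers = 257.49 L.
257.49 L > 250 L (rail limit, Class 3) — over the limit.
The segregation rule (Class 8 with Class 4.1) does not apply to Class 8 with Class 3.

No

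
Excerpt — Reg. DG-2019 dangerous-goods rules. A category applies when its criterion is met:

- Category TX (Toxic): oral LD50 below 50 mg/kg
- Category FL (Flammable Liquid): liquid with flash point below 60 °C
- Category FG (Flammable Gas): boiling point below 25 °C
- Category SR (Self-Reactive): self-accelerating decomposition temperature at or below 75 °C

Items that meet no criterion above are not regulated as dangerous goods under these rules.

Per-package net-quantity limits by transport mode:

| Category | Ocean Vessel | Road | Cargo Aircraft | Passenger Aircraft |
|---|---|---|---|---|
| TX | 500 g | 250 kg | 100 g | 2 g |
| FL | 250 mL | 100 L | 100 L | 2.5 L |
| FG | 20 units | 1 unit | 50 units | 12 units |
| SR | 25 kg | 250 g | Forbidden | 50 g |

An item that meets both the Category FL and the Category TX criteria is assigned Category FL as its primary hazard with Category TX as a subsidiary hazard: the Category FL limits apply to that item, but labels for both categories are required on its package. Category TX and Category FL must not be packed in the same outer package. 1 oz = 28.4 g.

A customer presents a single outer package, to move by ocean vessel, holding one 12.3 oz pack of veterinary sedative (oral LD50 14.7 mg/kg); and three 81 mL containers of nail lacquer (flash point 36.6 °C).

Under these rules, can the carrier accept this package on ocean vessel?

No

Veterinary sedative: oral LD50 14.7 mg/kg < 50 mg/kg → Category TX (Toxic).
With flash point 36.6 °C (< 60 °C), the nail lacquer falls in Category FL.
Category TX quantity: one 12.3 oz pack = 349.32 g.
That is within the Category TX ocean vessel limit of 500 g.
Category FL quantity: three 81 mL containers = 243 mL.
That is within the Category FL ocean vessel limit of 250 mL.
Category TX and Category FL may not share an outer package.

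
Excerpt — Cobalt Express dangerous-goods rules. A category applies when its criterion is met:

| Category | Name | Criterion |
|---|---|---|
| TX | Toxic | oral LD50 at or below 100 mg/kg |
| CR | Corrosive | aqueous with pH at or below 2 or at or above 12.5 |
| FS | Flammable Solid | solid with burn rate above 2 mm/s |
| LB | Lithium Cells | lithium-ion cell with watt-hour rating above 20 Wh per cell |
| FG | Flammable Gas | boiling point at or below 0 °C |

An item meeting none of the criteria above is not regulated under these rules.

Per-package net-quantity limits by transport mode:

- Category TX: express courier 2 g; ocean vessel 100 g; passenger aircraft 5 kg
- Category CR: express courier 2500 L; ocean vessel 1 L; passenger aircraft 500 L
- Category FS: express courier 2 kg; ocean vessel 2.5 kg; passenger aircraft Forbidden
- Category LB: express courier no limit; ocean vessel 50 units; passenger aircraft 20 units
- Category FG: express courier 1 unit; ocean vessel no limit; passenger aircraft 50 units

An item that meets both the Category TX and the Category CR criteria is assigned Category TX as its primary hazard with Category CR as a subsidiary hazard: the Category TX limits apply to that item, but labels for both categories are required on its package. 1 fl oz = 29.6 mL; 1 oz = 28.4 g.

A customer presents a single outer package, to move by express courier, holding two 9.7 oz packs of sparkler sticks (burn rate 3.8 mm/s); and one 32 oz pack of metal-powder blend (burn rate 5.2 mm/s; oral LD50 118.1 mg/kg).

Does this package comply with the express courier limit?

Burn rate 3.8 mm/s meets the Category FS criterion (Flammable Solid), so the sparkler sticks are Category FS.
Burn rate 5.2 mm/s meets the Category FS criterion (Flammable Solid), so the metal-powder blend is Category FS.
Total Category FS: (two 9.7 oz packs = 550.96 g) + (one 32 oz pack = 908.8 g) = 1459.76 g.
1459.76 g is within the express courier limit of 2 kg for Category FS.

Yes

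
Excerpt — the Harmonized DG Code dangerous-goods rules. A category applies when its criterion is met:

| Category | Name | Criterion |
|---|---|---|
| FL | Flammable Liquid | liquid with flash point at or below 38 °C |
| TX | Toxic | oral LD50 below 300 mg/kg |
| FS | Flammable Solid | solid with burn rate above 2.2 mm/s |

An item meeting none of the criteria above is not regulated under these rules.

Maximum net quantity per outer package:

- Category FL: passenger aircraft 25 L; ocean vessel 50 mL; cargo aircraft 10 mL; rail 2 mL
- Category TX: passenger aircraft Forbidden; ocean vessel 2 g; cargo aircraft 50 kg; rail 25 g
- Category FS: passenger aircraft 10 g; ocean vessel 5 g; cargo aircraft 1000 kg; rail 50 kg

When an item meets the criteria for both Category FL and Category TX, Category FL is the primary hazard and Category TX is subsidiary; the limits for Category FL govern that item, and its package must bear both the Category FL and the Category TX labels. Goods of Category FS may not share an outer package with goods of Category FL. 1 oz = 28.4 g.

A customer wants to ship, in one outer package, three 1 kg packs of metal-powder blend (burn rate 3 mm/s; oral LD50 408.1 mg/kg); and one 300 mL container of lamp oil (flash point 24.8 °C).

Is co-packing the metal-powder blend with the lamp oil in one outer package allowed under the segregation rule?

No

Metal-powder blend: burn rate 3 mm/s > 2.2 mm/s → Category FS (Flammable Solid).
The lamp oil has flash point 24.8 °C, which is ≤ 38 °C, so it is Category FL (Flammable Liquid).
Category FS and Category FL may not share an outer package.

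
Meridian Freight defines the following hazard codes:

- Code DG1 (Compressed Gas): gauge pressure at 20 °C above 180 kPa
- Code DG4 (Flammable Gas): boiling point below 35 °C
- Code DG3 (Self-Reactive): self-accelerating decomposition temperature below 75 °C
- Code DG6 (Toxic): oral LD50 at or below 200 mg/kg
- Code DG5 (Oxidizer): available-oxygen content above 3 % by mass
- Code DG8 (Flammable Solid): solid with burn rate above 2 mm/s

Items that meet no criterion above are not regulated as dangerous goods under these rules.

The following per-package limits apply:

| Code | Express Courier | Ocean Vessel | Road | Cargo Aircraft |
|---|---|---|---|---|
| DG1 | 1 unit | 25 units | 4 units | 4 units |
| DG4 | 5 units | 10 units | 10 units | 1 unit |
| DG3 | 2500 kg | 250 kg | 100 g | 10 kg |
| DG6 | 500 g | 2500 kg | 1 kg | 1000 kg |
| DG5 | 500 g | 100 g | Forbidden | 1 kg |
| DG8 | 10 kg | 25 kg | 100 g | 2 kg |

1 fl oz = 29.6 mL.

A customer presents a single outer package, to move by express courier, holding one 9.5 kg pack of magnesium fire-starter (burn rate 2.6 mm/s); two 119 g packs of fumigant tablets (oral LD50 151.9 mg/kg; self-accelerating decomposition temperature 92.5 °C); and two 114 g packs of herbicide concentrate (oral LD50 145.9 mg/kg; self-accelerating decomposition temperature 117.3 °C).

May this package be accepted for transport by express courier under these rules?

Magnesium fire-starter: burn rate 2.6 mm/s > 2 mm/s → Code DG8 (Flammable Solid).
The fumigant tablets have oral LD50 151.9 mg/kg, which is ≤ 200 mg/kg, so they are Code DG6 (Toxic).
The herbicide concentrate has oral LD50 145.9 mg/kg, which is ≤ 200 mg/kg, so it is Code DG6 (Toxic).
Total Code DG6: (two 119 g packs = 238 g) + (two 114 g packs = 228 g) = 466 g.
466 g is within the express courier limit of 500 g for Code DG6.
Code DG8 quantity: 9.5 kg.
9.5 kg ≤ 10 kg (express courier limit, Code DG8) — within limit.
Every hazard code is within its express courier limit and no segregation rule is violated.

Yes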